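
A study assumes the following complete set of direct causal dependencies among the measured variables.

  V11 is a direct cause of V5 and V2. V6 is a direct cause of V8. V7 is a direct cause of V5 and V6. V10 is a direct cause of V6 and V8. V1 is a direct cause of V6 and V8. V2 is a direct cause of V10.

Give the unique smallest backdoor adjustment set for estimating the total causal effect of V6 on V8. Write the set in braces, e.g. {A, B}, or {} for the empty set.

Variables eligible for adjustment (non-descendants of V6, excluding V6 and V8): {V1, V10, V11, V2, V5, V7}.
Backdoor paths from V6 to V8:
  P1: V6 <- V10 -> V8
  P2: V6 <- V1 -> V8
  P3: V6 <- V7 -> V5 <- V11 -> V2 -> V10 -> V8
The empty set is not sufficient: P1 (V6 <- V10 -> V8) has no collider blocking it and no conditioned non-collider, so it is open.
Try {V1, V10}:
  P1: blocked at fork node V10 ∈ conditioning set.
  P2: blocked at fork node V1 ∈ conditioning set.
  P3: blocked at collider V5 (neither it nor any descendant is in the conditioning set).
{V1, V10} contains no descendant of V6 and blocks every backdoor path.
Every element of {V1, V10} is needed (dropping V1 leaves P2 open; dropping V10 leaves P1 open), so no proper subset is valid.
Among all size-2 subsets of the eligible variables, only {V1, V10} blocks every backdoor path, so it is the unique smallest valid adjustment set.

{V1, V10}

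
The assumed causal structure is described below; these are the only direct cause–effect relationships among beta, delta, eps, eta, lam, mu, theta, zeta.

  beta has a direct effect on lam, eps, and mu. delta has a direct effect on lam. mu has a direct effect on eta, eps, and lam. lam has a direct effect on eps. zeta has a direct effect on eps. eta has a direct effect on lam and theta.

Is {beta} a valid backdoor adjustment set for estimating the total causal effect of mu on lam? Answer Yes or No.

Yes

Backdoor paths from mu to lam (paths whose first edge points into mu):
  P1: mu <- beta -> lam
  P2: mu <- beta -> eps <- lam
Condition 1 (no descendant of mu in the set): holds — descendants of mu are {eps, eta, lam, theta}; none are in {beta}.
Condition 2 (every backdoor path blocked by {beta}):
  P1: blocked at fork node beta ∈ conditioning set.
  P2: blocked at fork node beta ∈ conditioning set.
{beta} satisfies the backdoor criterion.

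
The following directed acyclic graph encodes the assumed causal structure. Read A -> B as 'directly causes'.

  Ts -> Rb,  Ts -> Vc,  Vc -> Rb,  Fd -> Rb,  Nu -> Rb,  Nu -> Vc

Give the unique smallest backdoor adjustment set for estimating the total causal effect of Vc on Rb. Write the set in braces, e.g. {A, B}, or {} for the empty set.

Variables eligible for adjustment (non-descendants of Vc, excluding Vc and Rb): {Fd, Nu, Ts}.
Backdoor paths from Vc to Rb:
  P1: Vc <- Ts -> Rb
  P2: Vc <- Nu -> Rb
The empty set is not sufficient: P1 (Vc <- Ts -> Rb) has no collider blocking it and no conditioned non-collider, so it is open.
Try {Nu, Ts}:
  P1: blocked at fork node Ts ∈ conditioning set.
  P2: blocked at fork node Nu ∈ conditioning set.
{Nu, Ts} contains no descendant of Vc and blocks every backdoor path.
Every element of {Nu, Ts} is needed (dropping Nu leaves P2 open; dropping Ts leaves P1 open), so no proper subset is valid.
Among all size-2 subsets of the eligible variables, only {Nu, Ts} blocks every backdoor path, so it is the unique smallest valid adjustment set.

{Nu, Ts}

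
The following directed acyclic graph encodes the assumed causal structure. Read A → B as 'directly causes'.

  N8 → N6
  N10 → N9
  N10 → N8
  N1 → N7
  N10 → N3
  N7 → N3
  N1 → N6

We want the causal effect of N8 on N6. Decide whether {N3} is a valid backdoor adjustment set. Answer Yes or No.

No

Backdoor paths from N8 to N6 (paths whose first edge points into N8):
  P1: N8 <- N10 -> N3 <- N7 <- N1 -> N6
Condition 1 (no descendant of N8 in the set): holds — descendants of N8 are {N6}; none are in {N3}.
Condition 2 (every backdoor path blocked by {N3}):
  P1: open — collider(s) N3 are conditioned on (or have a conditioned descendant) and no non-collider on the path is in the set.
{N3} does not satisfy the backdoor criterion.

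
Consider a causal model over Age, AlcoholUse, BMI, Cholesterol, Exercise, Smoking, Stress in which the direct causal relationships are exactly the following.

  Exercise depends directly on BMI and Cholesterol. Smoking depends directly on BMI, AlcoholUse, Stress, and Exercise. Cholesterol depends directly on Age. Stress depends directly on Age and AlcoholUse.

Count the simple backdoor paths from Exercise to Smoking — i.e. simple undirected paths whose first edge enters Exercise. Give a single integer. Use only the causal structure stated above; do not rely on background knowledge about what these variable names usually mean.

3

A backdoor path from Exercise to Smoking is any simple undirected path whose first edge points into Exercise (i.e. leaves Exercise via a parent).
Parents of Exercise: {BMI, Cholesterol}.
Enumerating:
  P1: Exercise <- Cholesterol <- Age -> Stress <- AlcoholUse -> Smoking
  P2: Exercise <- Cholesterol <- Age -> Stress -> Smoking
  P3: Exercise <- BMI -> Smoking
That exhausts the simple backdoor paths. Count: 3.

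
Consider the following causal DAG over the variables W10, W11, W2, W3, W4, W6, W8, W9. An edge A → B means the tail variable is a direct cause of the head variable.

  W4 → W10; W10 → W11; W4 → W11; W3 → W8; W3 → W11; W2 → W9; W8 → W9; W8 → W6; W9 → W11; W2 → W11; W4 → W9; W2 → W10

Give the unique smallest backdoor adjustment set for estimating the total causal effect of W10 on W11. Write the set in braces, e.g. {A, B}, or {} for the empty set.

{W2, W4}

Variables eligible for adjustment (non-descendants of W10, excluding W10 and W11): {W2, W3, W4, W6, W8, W9}.
Backdoor paths from W10 to W11:
  P1: W10 <- W4 -> W9 <- W8 <- W3 -> W11
  P2: W10 <- W4 -> W9 <- W2 -> W11
  P3: W10 <- W4 -> W9 -> W11
  P4: W10 <- W4 -> W11
  P5: W10 <- W2 -> W9 <- W4 -> W11
  P6: W10 <- W2 -> W9 <- W8 <- W3 -> W11
  P7: W10 <- W2 -> W9 -> W11
  P8: W10 <- W2 -> W11
The empty set is not sufficient: P3 (W10 <- W4 -> W9 -> W11) has no collider blocking it and no conditioned non-collider, so it is open.
Try {W2, W4}:
  P1: blocked at fork node W4 ∈ conditioning set.
  P2: blocked at fork node W4 ∈ conditioning set.
  P3: blocked at fork node W4 ∈ conditioning set.
  P4: blocked at fork node W4 ∈ conditioning set.
  P5: blocked at fork node W2 ∈ conditioning set.
  P6: blocked at fork node W2 ∈ conditioning set.
  P7: blocked at fork node W2 ∈ conditioning set.
  P8: blocked at fork node W2 ∈ conditioning set.
{W2, W4} contains no descendant of W10 and blocks every backdoor path.
Every element of {W2, W4} is needed (dropping W2 leaves P7 open; dropping W4 leaves P3 open), so no proper subset is valid.
Among all size-2 subsets of the eligible variables, only {W2, W4} blocks every backdoor path, so it is the unique smallest valid adjustment set.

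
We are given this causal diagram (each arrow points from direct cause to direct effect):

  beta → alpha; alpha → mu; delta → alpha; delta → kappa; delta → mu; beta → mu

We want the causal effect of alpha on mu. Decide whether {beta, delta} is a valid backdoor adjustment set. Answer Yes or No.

Yes

Backdoor paths from alpha to mu (paths whose first edge points into alpha):
  P1: alpha <- delta -> mu
  P2: alpha <- beta -> mu
Condition 1 (no descendant of alpha in the set): holds — descendants of alpha are {mu}; none are in {beta, delta}.
Condition 2 (every backdoor path blocked by {beta, delta}):
  P1: blocked at fork node delta ∈ conditioning set.
  P2: blocked at fork node beta ∈ conditioning set.
{beta, delta} satisfies the backdoor criterion.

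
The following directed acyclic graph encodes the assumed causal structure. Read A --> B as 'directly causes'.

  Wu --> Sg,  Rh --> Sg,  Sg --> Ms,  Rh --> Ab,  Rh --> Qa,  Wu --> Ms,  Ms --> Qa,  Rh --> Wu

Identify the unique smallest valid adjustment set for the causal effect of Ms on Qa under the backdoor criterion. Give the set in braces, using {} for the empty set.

{Rh}

Variables eligible for adjustment (non-descendants of Ms, excluding Ms and Qa): {Ab, Rh, Sg, Wu}.
Backdoor paths from Ms to Qa:
  P1: Ms <- Wu <- Rh -> Qa
  P2: Ms <- Wu -> Sg <- Rh -> Qa
  P3: Ms <- Sg <- Rh -> Qa
  P4: Ms <- Sg <- Wu <- Rh -> Qa
The empty set is not sufficient: P1 (Ms <- Wu <- Rh -> Qa) has no collider blocking it and no conditioned non-collider, so it is open.
Try {Rh}:
  P1: blocked at fork node Rh ∈ conditioning set.
  P2: blocked at collider Sg (neither it nor any descendant is in the conditioning set).
  P3: blocked at fork node Rh ∈ conditioning set.
  P4: blocked at fork node Rh ∈ conditioning set.
{Rh} contains no descendant of Ms and blocks every backdoor path.
No other singleton works — e.g. {Wu} leaves P3 open — so {Rh} is the unique smallest valid adjustment set.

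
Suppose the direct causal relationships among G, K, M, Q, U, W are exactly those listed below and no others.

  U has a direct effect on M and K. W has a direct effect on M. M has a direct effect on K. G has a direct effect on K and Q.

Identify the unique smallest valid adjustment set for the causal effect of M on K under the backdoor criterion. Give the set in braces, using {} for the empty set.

Variables eligible for adjustment (non-descendants of M, excluding M and K): {G, Q, U, W}.
Backdoor paths from M to K:
  P1: M <- U -> K
The empty set is not sufficient: P1 (M <- U -> K) has no collider blocking it and no conditioned non-collider, so it is open.
Try {U}:
  P1: blocked at fork node U ∈ conditioning set.
{U} contains no descendant of M and blocks every backdoor path.
No other singleton works — e.g. {W} leaves P1 open — so {U} is the unique smallest valid adjustment set.

{U}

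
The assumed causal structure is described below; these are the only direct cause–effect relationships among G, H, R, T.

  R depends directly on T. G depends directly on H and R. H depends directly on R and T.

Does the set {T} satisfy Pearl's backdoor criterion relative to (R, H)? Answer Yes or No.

Backdoor paths from R to H (paths whose first edge points into R):
  P1: R <- T -> H
Condition 1 (no descendant of R in the set): holds — descendants of R are {G, H}; none are in {T}.
Condition 2 (every backdoor path blocked by {T}):
  P1: blocked at fork node T ∈ conditioning set.
{T} satisfies the backdoor criterion.

Yes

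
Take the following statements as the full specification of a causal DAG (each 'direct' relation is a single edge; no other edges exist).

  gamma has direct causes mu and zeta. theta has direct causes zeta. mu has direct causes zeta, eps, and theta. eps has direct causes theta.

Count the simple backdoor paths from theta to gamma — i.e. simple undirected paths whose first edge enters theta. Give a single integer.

2

A backdoor path from theta to gamma is any simple undirected path whose first edge points into theta (i.e. leaves theta via a parent).
Parents of theta: {zeta}.
Enumerating:
  P1: theta <- zeta -> mu -> gamma
  P2: theta <- zeta -> gamma
That exhausts the simple backdoor paths. Count: 2.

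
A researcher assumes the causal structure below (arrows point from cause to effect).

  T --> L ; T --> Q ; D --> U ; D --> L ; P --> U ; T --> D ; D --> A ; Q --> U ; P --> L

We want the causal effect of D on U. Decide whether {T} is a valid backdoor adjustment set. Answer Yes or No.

Yes

Backdoor paths from D to U (paths whose first edge points into D):
  P1: D <- T -> Q -> U
  P2: D <- T -> L <- P -> U
Condition 1 (no descendant of D in the set): holds — descendants of D are {A, L, U}; none are in {T}.
Condition 2 (every backdoor path blocked by {T}):
  P1: blocked at fork node T ∈ conditioning set.
  P2: blocked at fork node T ∈ conditioning set.
{T} satisfies the backdoor criterion.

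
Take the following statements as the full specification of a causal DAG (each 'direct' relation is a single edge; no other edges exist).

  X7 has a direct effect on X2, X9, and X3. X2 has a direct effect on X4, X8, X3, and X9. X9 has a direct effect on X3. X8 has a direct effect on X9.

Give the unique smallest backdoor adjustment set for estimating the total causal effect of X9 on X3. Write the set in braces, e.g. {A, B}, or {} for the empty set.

{X2, X7}

Variables eligible for adjustment (non-descendants of X9, excluding X9 and X3): {X2, X4, X7, X8}.
Backdoor paths from X9 to X3:
  P1: X9 <- X7 -> X2 -> X3
  P2: X9 <- X7 -> X3
  P3: X9 <- X2 <- X7 -> X3
  P4: X9 <- X2 -> X3
  P5: X9 <- X8 <- X2 <- X7 -> X3
  P6: X9 <- X8 <- X2 -> X3
The empty set is not sufficient: P1 (X9 <- X7 -> X2 -> X3) has no collider blocking it and no conditioned non-collider, so it is open.
Try {X2, X7}:
  P1: blocked at fork node X7 ∈ conditioning set.
  P2: blocked at fork node X7 ∈ conditioning set.
  P3: blocked at chain node X2 ∈ conditioning set.
  P4: blocked at fork node X2 ∈ conditioning set.
  P5: blocked at chain node X2 ∈ conditioning set.
  P6: blocked at fork node X2 ∈ conditioning set.
{X2, X7} contains no descendant of X9 and blocks every backdoor path.
Every element of {X2, X7} is needed (dropping X2 leaves P4 open; dropping X7 leaves P2 open), so no proper subset is valid.
Among all size-2 subsets of the eligible variables, only {X2, X7} blocks every backdoor path, so it is the unique smallest valid adjustment set.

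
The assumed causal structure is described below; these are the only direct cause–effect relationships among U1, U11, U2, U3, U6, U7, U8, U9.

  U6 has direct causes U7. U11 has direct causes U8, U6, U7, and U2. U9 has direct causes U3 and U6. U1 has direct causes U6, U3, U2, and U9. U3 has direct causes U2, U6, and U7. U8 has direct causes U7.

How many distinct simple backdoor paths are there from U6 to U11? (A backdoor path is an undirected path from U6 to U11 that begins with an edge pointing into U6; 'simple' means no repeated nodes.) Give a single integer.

5

A backdoor path from U6 to U11 is any simple undirected path whose first edge points into U6 (i.e. leaves U6 via a parent).
Parents of U6: {U7}.
Enumerating:
  P1: U6 <- U7 -> U8 -> U11
  P2: U6 <- U7 -> U3 <- U2 -> U11
  P3: U6 <- U7 -> U3 -> U9 -> U1 <- U2 -> U11
  P4: U6 <- U7 -> U3 -> U1 <- U2 -> U11
  P5: U6 <- U7 -> U11
That exhausts the simple backdoor paths. Count: 5.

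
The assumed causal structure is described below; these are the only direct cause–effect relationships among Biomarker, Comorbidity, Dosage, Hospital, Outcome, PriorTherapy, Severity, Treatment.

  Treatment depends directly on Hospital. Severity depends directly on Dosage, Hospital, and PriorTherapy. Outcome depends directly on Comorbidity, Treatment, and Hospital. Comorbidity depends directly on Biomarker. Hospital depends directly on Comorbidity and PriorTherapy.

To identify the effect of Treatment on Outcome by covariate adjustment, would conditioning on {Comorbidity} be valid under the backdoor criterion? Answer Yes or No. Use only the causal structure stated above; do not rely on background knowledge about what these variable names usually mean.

No

Backdoor paths from Treatment to Outcome (paths whose first edge points into Treatment):
  P1: Treatment <- Hospital <- Comorbidity -> Outcome
  P2: Treatment <- Hospital -> Outcome
Condition 1 (no descendant of Treatment in the set): holds — descendants of Treatment are {Outcome}; none are in {Comorbidity}.
Condition 2 (every backdoor path blocked by {Comorbidity}):
  P1: blocked at fork node Comorbidity ∈ conditioning set.
  P2: open — no interior node is in the conditioning set.
{Comorbidity} does not satisfy the backdoor criterion.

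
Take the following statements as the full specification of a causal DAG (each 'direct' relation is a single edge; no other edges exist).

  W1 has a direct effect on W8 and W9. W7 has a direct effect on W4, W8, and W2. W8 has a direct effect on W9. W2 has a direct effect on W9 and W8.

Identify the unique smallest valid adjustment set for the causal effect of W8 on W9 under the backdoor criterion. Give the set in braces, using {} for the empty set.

{W1, W2}

Variables eligible for adjustment (non-descendants of W8, excluding W8 and W9): {W1, W2, W4, W7}.
Backdoor paths from W8 to W9:
  P1: W8 <- W7 -> W2 -> W9
  P2: W8 <- W1 -> W9
  P3: W8 <- W2 -> W9
The empty set is not sufficient: P1 (W8 <- W7 -> W2 -> W9) has no collider blocking it and no conditioned non-collider, so it is open.
Try {W1, W2}:
  P1: blocked at chain node W2 ∈ conditioning set.
  P2: blocked at fork node W1 ∈ conditioning set.
  P3: blocked at fork node W2 ∈ conditioning set.
{W1, W2} contains no descendant of W8 and blocks every backdoor path.
Every element of {W1, W2} is needed (dropping W1 leaves P2 open; dropping W2 leaves P1 open), so no proper subset is valid.
Among all size-2 subsets of the eligible variables, only {W1, W2} blocks every backdoor path, so it is the unique smallest valid adjustment set.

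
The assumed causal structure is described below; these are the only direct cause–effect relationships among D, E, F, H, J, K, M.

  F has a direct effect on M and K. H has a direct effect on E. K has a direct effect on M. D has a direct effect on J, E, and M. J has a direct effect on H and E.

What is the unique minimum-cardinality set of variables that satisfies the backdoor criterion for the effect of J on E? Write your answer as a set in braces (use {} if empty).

Variables eligible for adjustment (non-descendants of J, excluding J and E): {D, F, K, M}.
Backdoor paths from J to E:
  P1: J <- D -> E
The empty set is not sufficient: P1 (J <- D -> E) has no collider blocking it and no conditioned non-collider, so it is open.
Try {D}:
  P1: blocked at fork node D ∈ conditioning set.
{D} contains no descendant of J and blocks every backdoor path.
No other singleton works — e.g. {F} leaves P1 open — so {D} is the unique smallest valid adjustment set.

{D}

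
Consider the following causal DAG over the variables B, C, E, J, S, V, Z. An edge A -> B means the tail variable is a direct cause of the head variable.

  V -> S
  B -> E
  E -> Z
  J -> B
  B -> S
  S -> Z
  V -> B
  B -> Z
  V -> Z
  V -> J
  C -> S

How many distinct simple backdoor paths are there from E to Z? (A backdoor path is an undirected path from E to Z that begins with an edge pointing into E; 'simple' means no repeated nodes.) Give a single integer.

A backdoor path from E to Z is any simple undirected path whose first edge points into E (i.e. leaves E via a parent).
Parents of E: {B}.
Enumerating:
  P1: E <- B <- V -> S -> Z
  P2: E <- B <- V -> Z
  P3: E <- B <- J <- V -> S -> Z
  P4: E <- B <- J <- V -> Z
  P5: E <- B -> S <- V -> Z
  P6: E <- B -> S -> Z
  P7: E <- B -> Z
That exhausts the simple backdoor paths. Count: 7.

7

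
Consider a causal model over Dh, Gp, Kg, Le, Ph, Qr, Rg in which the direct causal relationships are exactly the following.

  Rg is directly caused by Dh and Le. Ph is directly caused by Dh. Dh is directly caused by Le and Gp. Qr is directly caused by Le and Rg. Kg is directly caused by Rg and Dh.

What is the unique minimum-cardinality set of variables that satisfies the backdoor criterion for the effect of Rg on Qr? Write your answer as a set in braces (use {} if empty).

{Le}

Variables eligible for adjustment (non-descendants of Rg, excluding Rg and Qr): {Dh, Gp, Le, Ph}.
Backdoor paths from Rg to Qr:
  P1: Rg <- Le -> Qr
  P2: Rg <- Dh <- Le -> Qr
The empty set is not sufficient: P1 (Rg <- Le -> Qr) has no collider blocking it and no conditioned non-collider, so it is open.
Try {Le}:
  P1: blocked at fork node Le ∈ conditioning set.
  P2: blocked at fork node Le ∈ conditioning set.
{Le} contains no descendant of Rg and blocks every backdoor path.
No other singleton works — e.g. {Gp} leaves P1 open — so {Le} is the unique smallest valid adjustment set.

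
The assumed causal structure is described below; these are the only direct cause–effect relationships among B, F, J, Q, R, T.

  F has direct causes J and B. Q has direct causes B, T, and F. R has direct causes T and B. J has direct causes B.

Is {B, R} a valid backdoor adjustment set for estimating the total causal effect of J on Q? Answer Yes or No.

Backdoor paths from J to Q (paths whose first edge points into J):
  P1: J <- B -> F -> Q
  P2: J <- B -> R <- T -> Q
  P3: J <- B -> Q
Condition 1 (no descendant of J in the set): holds — descendants of J are {F, Q}; none are in {B, R}.
Condition 2 (every backdoor path blocked by {B, R}):
  P1: blocked at fork node B ∈ conditioning set.
  P2: blocked at fork node B ∈ conditioning set.
  P3: blocked at fork node B ∈ conditioning set.
{B, R} satisfies the backdoor criterion.

Yes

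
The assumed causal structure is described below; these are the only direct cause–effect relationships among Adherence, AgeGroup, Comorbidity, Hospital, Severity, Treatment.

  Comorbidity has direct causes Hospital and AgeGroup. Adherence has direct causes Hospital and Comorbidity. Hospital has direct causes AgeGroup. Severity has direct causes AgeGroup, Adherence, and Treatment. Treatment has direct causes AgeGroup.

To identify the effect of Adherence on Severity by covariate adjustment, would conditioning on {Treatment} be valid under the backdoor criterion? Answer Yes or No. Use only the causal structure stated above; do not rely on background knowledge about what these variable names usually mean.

No

Backdoor paths from Adherence to Severity (paths whose first edge points into Adherence):
  P1: Adherence <- Hospital <- AgeGroup -> Treatment -> Severity
  P2: Adherence <- Hospital <- AgeGroup -> Severity
  P3: Adherence <- Hospital -> Comorbidity <- AgeGroup -> Treatment -> Severity
  P4: Adherence <- Hospital -> Comorbidity <- AgeGroup -> Severity
  P5: Adherence <- Comorbidity <- AgeGroup -> Treatment -> Severity
  P6: Adherence <- Comorbidity <- AgeGroup -> Severity
  P7: Adherence <- Comorbidity <- Hospital <- AgeGroup -> Treatment -> Severity
  P8: Adherence <- Comorbidity <- Hospital <- AgeGroup -> Severity
Condition 1 (no descendant of Adherence in the set): holds — descendants of Adherence are {Severity}; none are in {Treatment}.
Condition 2 (every backdoor path blocked by {Treatment}):
  P1: blocked at chain node Treatment ∈ conditioning set.
  P2: open — no interior node is in the conditioning set.
  P3: blocked at collider Comorbidity (neither it nor any descendant is in the conditioning set).
  P4: blocked at collider Comorbidity (neither it nor any descendant is in the conditioning set).
  P5: blocked at chain node Treatment ∈ conditioning set.
  P6: open — no interior node is in the conditioning set.
  P7: blocked at chain node Treatment ∈ conditioning set.
  P8: open — no interior node is in the conditioning set.
{Treatment} does not satisfy the backdoor criterion.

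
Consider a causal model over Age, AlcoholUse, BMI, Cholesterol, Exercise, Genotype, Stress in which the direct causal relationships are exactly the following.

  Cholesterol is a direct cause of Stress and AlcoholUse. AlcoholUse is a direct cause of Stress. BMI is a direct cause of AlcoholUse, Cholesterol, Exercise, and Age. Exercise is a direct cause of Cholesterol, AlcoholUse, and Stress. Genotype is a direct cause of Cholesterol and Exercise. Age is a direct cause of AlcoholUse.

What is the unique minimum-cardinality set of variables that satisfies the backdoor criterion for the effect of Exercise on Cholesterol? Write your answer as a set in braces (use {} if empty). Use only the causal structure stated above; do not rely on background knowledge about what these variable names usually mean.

Variables eligible for adjustment (non-descendants of Exercise, excluding Exercise and Cholesterol): {Age, BMI, Genotype}.
Backdoor paths from Exercise to Cholesterol:
  P1: Exercise <- BMI -> Cholesterol
  P2: Exercise <- BMI -> Age -> AlcoholUse <- Cholesterol
  P3: Exercise <- BMI -> Age -> AlcoholUse -> Stress <- Cholesterol
  P4: Exercise <- BMI -> AlcoholUse <- Cholesterol
  P5: Exercise <- BMI -> AlcoholUse -> Stress <- Cholesterol
  P6: Exercise <- Genotype -> Cholesterol
The empty set is not sufficient: P1 (Exercise <- BMI -> Cholesterol) has no collider blocking it and no conditioned non-collider, so it is open.
Try {BMI, Genotype}:
  P1: blocked at fork node BMI ∈ conditioning set.
  P2: blocked at fork node BMI ∈ conditioning set.
  P3: blocked at fork node BMI ∈ conditioning set.
  P4: blocked at fork node BMI ∈ conditioning set.
  P5: blocked at fork node BMI ∈ conditioning set.
  P6: blocked at fork node Genotype ∈ conditioning set.
{BMI, Genotype} contains no descendant of Exercise and blocks every backdoor path.
Every element of {BMI, Genotype} is needed (dropping BMI leaves P1 open; dropping Genotype leaves P6 open), so no proper subset is valid.
Among all size-2 subsets of the eligible variables, only {BMI, Genotype} blocks every backdoor path, so it is the unique smallest valid adjustment set.

{BMI, Genotype}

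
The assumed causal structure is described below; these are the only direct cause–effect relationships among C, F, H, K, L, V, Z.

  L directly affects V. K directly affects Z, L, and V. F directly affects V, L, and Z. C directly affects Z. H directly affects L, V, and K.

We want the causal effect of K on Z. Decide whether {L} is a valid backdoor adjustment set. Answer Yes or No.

Backdoor paths from K to Z (paths whose first edge points into K):
  P1: K <- H -> L <- F -> Z
  P2: K <- H -> L -> V <- F -> Z
  P3: K <- H -> V <- F -> Z
  P4: K <- H -> V <- L <- F -> Z
Condition 1 (no descendant of K in the set): FAILS — L is a descendant of K.
Condition 2 (every backdoor path blocked by {L}):
  P1: open — collider(s) L are conditioned on (or have a conditioned descendant) and no non-collider on the path is in the set.
  P2: blocked at chain node L ∈ conditioning set.
  P3: blocked at collider V (neither it nor any descendant is in the conditioning set).
  P4: blocked at collider V (neither it nor any descendant is in the conditioning set).
{L} does not satisfy the backdoor criterion.

No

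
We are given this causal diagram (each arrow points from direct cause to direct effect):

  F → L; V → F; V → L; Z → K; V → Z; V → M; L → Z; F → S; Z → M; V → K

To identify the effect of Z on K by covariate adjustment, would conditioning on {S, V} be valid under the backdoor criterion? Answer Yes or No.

Backdoor paths from Z to K (paths whose first edge points into Z):
  P1: Z <- V -> K
  P2: Z <- L <- V -> K
  P3: Z <- L <- F <- V -> K
Condition 1 (no descendant of Z in the set): holds — descendants of Z are {K, M}; none are in {S, V}.
Condition 2 (every backdoor path blocked by {S, V}):
  P1: blocked at fork node V ∈ conditioning set.
  P2: blocked at fork node V ∈ conditioning set.
  P3: blocked at fork node V ∈ conditioning set.
{S, V} satisfies the backdoor criterion.

Yes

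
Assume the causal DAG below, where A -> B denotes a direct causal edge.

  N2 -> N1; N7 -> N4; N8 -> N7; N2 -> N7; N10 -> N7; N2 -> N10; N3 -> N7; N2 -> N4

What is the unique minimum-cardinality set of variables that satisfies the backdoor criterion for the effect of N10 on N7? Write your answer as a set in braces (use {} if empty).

Variables eligible for adjustment (non-descendants of N10, excluding N10 and N7): {N1, N2, N3, N8}.
Backdoor paths from N10 to N7:
  P1: N10 <- N2 -> N7
  P2: N10 <- N2 -> N4 <- N7
The empty set is not sufficient: P1 (N10 <- N2 -> N7) has no collider blocking it and no conditioned non-collider, so it is open.
Try {N2}:
  P1: blocked at fork node N2 ∈ conditioning set.
  P2: blocked at fork node N2 ∈ conditioning set.
{N2} contains no descendant of N10 and blocks every backdoor path.
No other singleton works — e.g. {N3} leaves P1 open — so {N2} is the unique smallest valid adjustment set.

{N2}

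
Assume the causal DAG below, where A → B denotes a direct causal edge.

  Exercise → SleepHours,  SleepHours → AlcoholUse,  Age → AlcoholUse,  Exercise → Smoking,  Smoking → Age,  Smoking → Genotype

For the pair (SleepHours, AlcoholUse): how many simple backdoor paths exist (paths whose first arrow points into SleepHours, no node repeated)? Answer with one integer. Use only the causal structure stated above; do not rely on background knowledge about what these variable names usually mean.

A backdoor path from SleepHours to AlcoholUse is any simple undirected path whose first edge points into SleepHours (i.e. leaves SleepHours via a parent).
Parents of SleepHours: {Exercise}.
Enumerating:
  P1: SleepHours <- Exercise -> Smoking -> Age -> AlcoholUse
That exhausts the simple backdoor paths. Count: 1.

1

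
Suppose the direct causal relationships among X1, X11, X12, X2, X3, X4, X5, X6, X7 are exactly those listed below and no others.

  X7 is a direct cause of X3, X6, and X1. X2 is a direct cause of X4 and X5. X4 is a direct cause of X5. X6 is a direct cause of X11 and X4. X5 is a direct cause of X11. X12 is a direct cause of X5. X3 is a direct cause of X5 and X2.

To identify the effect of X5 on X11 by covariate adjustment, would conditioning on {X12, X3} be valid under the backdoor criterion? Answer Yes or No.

Backdoor paths from X5 to X11 (paths whose first edge points into X5):
  P1: X5 <- X3 <- X7 -> X6 -> X11
  P2: X5 <- X3 -> X2 -> X4 <- X6 -> X11
  P3: X5 <- X2 <- X3 <- X7 -> X6 -> X11
  P4: X5 <- X2 -> X4 <- X6 -> X11
  P5: X5 <- X4 <- X6 -> X11
  P6: X5 <- X4 <- X2 <- X3 <- X7 -> X6 -> X11
Condition 1 (no descendant of X5 in the set): holds — descendants of X5 are {X11}; none are in {X12, X3}.
Condition 2 (every backdoor path blocked by {X12, X3}):
  P1: blocked at chain node X3 ∈ conditioning set.
  P2: blocked at fork node X3 ∈ conditioning set.
  P3: blocked at chain node X3 ∈ conditioning set.
  P4: blocked at collider X4 (neither it nor any descendant is in the conditioning set).
  P5: open — no interior node is in the conditioning set.
  P6: blocked at chain node X3 ∈ conditioning set.
{X12, X3} does not satisfy the backdoor criterion.

No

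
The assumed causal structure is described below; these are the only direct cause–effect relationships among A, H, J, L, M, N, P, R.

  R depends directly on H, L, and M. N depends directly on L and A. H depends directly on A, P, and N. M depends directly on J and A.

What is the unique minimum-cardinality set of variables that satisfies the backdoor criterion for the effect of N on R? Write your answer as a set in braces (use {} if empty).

Variables eligible for adjustment (non-descendants of N, excluding N and R): {A, J, L, M, P}.
Backdoor paths from N to R:
  P1: N <- A -> H -> R
  P2: N <- A -> M -> R
  P3: N <- L -> R
The empty set is not sufficient: P1 (N <- A -> H -> R) has no collider blocking it and no conditioned non-collider, so it is open.
Try {A, L}:
  P1: blocked at fork node A ∈ conditioning set.
  P2: blocked at fork node A ∈ conditioning set.
  P3: blocked at fork node L ∈ conditioning set.
{A, L} contains no descendant of N and blocks every backdoor path.
Every element of {A, L} is needed (dropping A leaves P1 open; dropping L leaves P3 open), so no proper subset is valid.
Among all size-2 subsets of the eligible variables, only {A, L} blocks every backdoor path, so it is the unique smallest valid adjustment set.

{A, L}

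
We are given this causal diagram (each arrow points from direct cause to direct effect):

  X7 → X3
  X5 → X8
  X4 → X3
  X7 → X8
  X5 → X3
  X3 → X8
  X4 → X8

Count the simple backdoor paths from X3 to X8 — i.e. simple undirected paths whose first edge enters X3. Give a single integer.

3

A backdoor path from X3 to X8 is any simple undirected path whose first edge points into X3 (i.e. leaves X3 via a parent).
Parents of X3: {X4, X5, X7}.
Enumerating:
  P1: X3 <- X7 -> X8
  P2: X3 <- X4 -> X8
  P3: X3 <- X5 -> X8
That exhausts the simple backdoor paths. Count: 3.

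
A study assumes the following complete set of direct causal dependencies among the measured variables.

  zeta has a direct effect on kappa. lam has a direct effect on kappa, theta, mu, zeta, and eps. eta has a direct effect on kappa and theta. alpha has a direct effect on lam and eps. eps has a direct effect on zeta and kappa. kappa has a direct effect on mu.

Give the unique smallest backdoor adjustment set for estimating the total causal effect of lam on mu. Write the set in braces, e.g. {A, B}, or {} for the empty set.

{alpha}

Variables eligible for adjustment (non-descendants of lam, excluding lam and mu): {alpha, eta}.
Backdoor paths from lam to mu:
  P1: lam <- alpha -> eps -> zeta -> kappa -> mu
  P2: lam <- alpha -> eps -> kappa -> mu
The empty set is not sufficient: P1 (lam <- alpha -> eps -> zeta -> kappa -> mu) has no collider blocking it and no conditioned non-collider, so it is open.
Try {alpha}:
  P1: blocked at fork node alpha ∈ conditioning set.
  P2: blocked at fork node alpha ∈ conditioning set.
{alpha} contains no descendant of lam and blocks every backdoor path.
No other singleton works — e.g. {eta} leaves P1 open — so {alpha} is the unique smallest valid adjustment set.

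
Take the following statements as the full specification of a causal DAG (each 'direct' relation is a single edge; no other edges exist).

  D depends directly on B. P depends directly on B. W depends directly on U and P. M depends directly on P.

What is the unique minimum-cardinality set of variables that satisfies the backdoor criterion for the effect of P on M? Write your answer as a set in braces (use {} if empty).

{}

Variables eligible for adjustment (non-descendants of P, excluding P and M): {B, D, U}.
Backdoor paths from P to M:
  (none)
With no backdoor paths the empty set already satisfies the criterion, and it is trivially minimal.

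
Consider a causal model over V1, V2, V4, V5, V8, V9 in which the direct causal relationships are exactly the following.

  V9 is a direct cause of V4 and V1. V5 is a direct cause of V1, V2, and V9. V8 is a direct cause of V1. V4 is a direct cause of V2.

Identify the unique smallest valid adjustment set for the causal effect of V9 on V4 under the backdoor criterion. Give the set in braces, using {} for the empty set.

Variables eligible for adjustment (non-descendants of V9, excluding V9 and V4): {V5, V8}.
Backdoor paths from V9 to V4:
  P1: V9 <- V5 -> V2 <- V4
Each backdoor path contains an unconditioned collider, so every path is already blocked with the empty conditioning set:
  P1: blocked at collider V2 (neither it nor any descendant is in the conditioning set).
The empty set is therefore the unique smallest valid set.

{}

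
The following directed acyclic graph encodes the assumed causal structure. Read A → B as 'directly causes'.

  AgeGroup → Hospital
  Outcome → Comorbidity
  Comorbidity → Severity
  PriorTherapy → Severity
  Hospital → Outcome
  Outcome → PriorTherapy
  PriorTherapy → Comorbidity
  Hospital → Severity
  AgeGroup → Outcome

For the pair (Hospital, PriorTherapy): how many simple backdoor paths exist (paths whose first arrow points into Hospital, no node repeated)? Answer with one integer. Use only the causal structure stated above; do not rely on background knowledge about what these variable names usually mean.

A backdoor path from Hospital to PriorTherapy is any simple undirected path whose first edge points into Hospital (i.e. leaves Hospital via a parent).
Parents of Hospital: {AgeGroup}.
Enumerating:
  P1: Hospital <- AgeGroup -> Outcome -> PriorTherapy
  P2: Hospital <- AgeGroup -> Outcome -> Comorbidity <- PriorTherapy
  P3: Hospital <- AgeGroup -> Outcome -> Comorbidity -> Severity <- PriorTherapy
That exhausts the simple backdoor paths. Count: 3.

3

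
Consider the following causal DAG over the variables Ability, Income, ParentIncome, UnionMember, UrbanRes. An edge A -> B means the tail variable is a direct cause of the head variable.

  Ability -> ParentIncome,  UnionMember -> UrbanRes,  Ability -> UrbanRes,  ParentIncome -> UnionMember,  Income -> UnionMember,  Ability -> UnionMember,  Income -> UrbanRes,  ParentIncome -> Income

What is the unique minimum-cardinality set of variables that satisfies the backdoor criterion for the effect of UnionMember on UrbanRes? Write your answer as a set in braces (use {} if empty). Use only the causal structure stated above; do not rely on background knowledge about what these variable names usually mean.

{Ability, Income}

Variables eligible for adjustment (non-descendants of UnionMember, excluding UnionMember and UrbanRes): {Ability, Income, ParentIncome}.
Backdoor paths from UnionMember to UrbanRes:
  P1: UnionMember <- Ability -> ParentIncome -> Income -> UrbanRes
  P2: UnionMember <- Ability -> UrbanRes
  P3: UnionMember <- ParentIncome <- Ability -> UrbanRes
  P4: UnionMember <- ParentIncome -> Income -> UrbanRes
  P5: UnionMember <- Income <- ParentIncome <- Ability -> UrbanRes
  P6: UnionMember <- Income -> UrbanRes
The empty set is not sufficient: P1 (UnionMember <- Ability -> ParentIncome -> Income -> UrbanRes) has no collider blocking it and no conditioned non-collider, so it is open.
Try {Ability, Income}:
  P1: blocked at fork node Ability ∈ conditioning set.
  P2: blocked at fork node Ability ∈ conditioning set.
  P3: blocked at fork node Ability ∈ conditioning set.
  P4: blocked at chain node Income ∈ conditioning set.
  P5: blocked at chain node Income ∈ conditioning set.
  P6: blocked at fork node Income ∈ conditioning set.
{Ability, Income} contains no descendant of UnionMember and blocks every backdoor path.
Every element of {Ability, Income} is needed (dropping Ability leaves P2 open; dropping Income leaves P4 open), so no proper subset is valid.
Among all size-2 subsets of the eligible variables, only {Ability, Income} blocks every backdoor path, so it is the unique smallest valid adjustment set.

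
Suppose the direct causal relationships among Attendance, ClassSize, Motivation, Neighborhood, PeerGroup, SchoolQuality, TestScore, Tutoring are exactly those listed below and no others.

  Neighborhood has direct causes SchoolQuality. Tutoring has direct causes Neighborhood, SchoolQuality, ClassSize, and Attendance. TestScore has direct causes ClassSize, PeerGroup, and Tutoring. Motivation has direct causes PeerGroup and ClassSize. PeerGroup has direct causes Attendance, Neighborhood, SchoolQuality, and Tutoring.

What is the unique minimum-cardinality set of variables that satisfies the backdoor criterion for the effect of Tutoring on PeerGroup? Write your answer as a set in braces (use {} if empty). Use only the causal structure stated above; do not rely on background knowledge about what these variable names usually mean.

{Attendance, Neighborhood, SchoolQuality}

Variables eligible for adjustment (non-descendants of Tutoring, excluding Tutoring and PeerGroup): {Attendance, ClassSize, Neighborhood, SchoolQuality}.
Backdoor paths from Tutoring to PeerGroup:
  P1: Tutoring <- Attendance -> PeerGroup
  P2: Tutoring <- ClassSize -> TestScore <- PeerGroup
  P3: Tutoring <- ClassSize -> Motivation <- PeerGroup
  P4: Tutoring <- SchoolQuality -> Neighborhood -> PeerGroup
  P5: Tutoring <- SchoolQuality -> PeerGroup
  P6: Tutoring <- Neighborhood <- SchoolQuality -> PeerGroup
  P7: Tutoring <- Neighborhood -> PeerGroup
The empty set is not sufficient: P1 (Tutoring <- Attendance -> PeerGroup) has no collider blocking it and no conditioned non-collider, so it is open.
Try {Attendance, Neighborhood, SchoolQuality}:
  P1: blocked at fork node Attendance ∈ conditioning set.
  P2: blocked at collider TestScore (neither it nor any descendant is in the conditioning set).
  P3: blocked at collider Motivation (neither it nor any descendant is in the conditioning set).
  P4: blocked at fork node SchoolQuality ∈ conditioning set.
  P5: blocked at fork node SchoolQuality ∈ conditioning set.
  P6: blocked at chain node Neighborhood ∈ conditioning set.
  P7: blocked at fork node Neighborhood ∈ conditioning set.
{Attendance, Neighborhood, SchoolQuality} contains no descendant of Tutoring and blocks every backdoor path.
Every element of {Attendance, Neighborhood, SchoolQuality} is needed (dropping Attendance leaves P1 open; dropping Neighborhood leaves P7 open; dropping SchoolQuality leaves P5 open), so no proper subset is valid.
Among all size-3 subsets of the eligible variables, only {Attendance, Neighborhood, SchoolQuality} blocks every backdoor path, so it is the unique smallest valid adjustment set.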